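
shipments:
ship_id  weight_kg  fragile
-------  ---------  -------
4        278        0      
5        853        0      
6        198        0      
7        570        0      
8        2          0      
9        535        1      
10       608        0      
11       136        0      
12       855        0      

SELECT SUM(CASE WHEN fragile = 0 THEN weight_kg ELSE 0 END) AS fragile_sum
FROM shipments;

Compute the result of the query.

3500

ship_id=4: ✓ → 278
ship_id=5: ✓ → 853
ship_id=6: ✓ → 198
ship_id=7: ✓ → 570
ship_id=8: ✓ → 2
ship_id=9: ✗
ship_id=10: ✓ → 608
ship_id=11: ✓ → 136
ship_id=12: ✓ → 855
fragile_sum = 278 + 853 + 198 + 570 + 2 + 608 + 136 + 855 = 3500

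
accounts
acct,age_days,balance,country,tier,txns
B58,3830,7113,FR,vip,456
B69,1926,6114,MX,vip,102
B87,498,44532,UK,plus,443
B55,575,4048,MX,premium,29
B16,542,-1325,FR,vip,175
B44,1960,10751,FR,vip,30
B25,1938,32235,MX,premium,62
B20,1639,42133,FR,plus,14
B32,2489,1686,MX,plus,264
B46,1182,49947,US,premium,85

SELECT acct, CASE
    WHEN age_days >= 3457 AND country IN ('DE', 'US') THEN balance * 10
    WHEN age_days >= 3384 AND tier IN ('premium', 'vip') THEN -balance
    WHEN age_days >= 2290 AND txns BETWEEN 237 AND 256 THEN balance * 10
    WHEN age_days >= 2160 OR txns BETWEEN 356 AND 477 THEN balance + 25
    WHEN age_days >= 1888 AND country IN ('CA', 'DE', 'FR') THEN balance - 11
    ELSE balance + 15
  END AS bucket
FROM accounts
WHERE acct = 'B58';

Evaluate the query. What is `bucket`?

-7113

acct = B58: age_days=3830, balance=7113, country=FR, tier=vip, txns=456.
age_days >= 3457 AND country IN ('DE', 'US') → false
age_days >= 3384 AND tier IN ('premium', 'vip') → true → -7113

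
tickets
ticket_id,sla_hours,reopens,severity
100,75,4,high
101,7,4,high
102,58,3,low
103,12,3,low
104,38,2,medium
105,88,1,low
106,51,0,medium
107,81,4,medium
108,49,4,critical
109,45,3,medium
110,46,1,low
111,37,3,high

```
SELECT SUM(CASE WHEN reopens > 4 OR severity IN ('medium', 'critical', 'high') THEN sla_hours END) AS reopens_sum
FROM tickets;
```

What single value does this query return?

ticket_id=100: ✓ → 75
ticket_id=101: ✓ → 7
ticket_id=102: ✗
ticket_id=103: ✗
ticket_id=104: ✓ → 38
ticket_id=105: ✗
ticket_id=106: ✓ → 51
ticket_id=107: ✓ → 81
ticket_id=108: ✓ → 49
ticket_id=109: ✓ → 45
ticket_id=110: ✗
ticket_id=111: ✓ → 37
reopens_sum = 75 + 7 + 38 + 51 + 81 + 49 + 45 + 37 = 383

383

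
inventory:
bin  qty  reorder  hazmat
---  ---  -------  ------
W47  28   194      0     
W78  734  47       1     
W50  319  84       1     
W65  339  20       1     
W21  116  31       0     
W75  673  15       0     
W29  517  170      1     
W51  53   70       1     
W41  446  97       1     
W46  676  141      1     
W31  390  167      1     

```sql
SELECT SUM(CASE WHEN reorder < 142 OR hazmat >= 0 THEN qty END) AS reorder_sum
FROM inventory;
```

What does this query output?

4291

bin=W47: ✓ → 28
bin=W78: ✓ → 734
bin=W50: ✓ → 319
bin=W65: ✓ → 339
bin=W21: ✓ → 116
bin=W75: ✓ → 673
bin=W29: ✓ → 517
bin=W51: ✓ → 53
bin=W41: ✓ → 446
bin=W46: ✓ → 676
bin=W31: ✓ → 390
reorder_sum = 28 + 734 + 319 + 339 + 116 + 673 + 517 + 53 + 446 + 676 + 390 = 4291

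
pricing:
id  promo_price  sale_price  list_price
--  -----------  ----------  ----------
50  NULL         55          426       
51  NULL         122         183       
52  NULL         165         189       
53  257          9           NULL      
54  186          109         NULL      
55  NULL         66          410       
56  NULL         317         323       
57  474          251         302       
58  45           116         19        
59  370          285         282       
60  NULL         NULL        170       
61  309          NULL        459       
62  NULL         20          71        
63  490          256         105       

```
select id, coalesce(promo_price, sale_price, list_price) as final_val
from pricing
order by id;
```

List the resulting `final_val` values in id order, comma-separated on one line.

55, 122, 165, 257, 186, 66, 317, 474, 45, 370, 170, 309, 20, 490

id=50: promo_price=NULL, sale_price=55 → 55
id=51: promo_price=NULL, sale_price=122 → 122
id=52: promo_price=NULL, sale_price=165 → 165
id=53: promo_price=257 → 257
id=54: promo_price=186 → 186
id=55: promo_price=NULL, sale_price=66 → 66
id=56: promo_price=NULL, sale_price=317 → 317
id=57: promo_price=474 → 474
id=58: promo_price=45 → 45
id=59: promo_price=370 → 370
id=60: promo_price=NULL, sale_price=NULL, list_price=170 → 170
id=61: promo_price=309 → 309
id=62: promo_price=NULL, sale_price=20 → 20
id=63: promo_price=490 → 490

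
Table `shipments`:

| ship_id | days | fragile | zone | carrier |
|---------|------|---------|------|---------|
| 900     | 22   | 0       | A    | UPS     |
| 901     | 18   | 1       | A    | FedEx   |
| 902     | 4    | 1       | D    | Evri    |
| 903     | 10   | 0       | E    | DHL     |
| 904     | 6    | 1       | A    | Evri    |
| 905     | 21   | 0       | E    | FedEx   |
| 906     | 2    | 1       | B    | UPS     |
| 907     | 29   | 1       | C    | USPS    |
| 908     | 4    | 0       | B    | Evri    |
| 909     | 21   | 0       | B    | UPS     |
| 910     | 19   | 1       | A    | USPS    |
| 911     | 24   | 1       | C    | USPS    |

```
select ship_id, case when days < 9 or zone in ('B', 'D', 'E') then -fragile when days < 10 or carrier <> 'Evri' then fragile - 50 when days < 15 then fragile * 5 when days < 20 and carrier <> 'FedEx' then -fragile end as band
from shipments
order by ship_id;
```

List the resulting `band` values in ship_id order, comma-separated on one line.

-50, -49, -1, 0, -1, 0, -1, -49, 0, 0, -49, -49

ship_id=900: days < 10 or carrier <> 'Evri' → -50
ship_id=901: days < 10 or carrier <> 'Evri' → -49
ship_id=902: days < 9 or zone in ('B', 'D', 'E') → -1
ship_id=903: days < 9 or zone in ('B', 'D', 'E') → 0
ship_id=904: days < 9 or zone in ('B', 'D', 'E') → -1
ship_id=905: days < 9 or zone in ('B', 'D', 'E') → 0
ship_id=906: days < 9 or zone in ('B', 'D', 'E') → -1
ship_id=907: days < 10 or carrier <> 'Evri' → -49
ship_id=908: days < 9 or zone in ('B', 'D', 'E') → 0
ship_id=909: days < 9 or zone in ('B', 'D', 'E') → 0
ship_id=910: days < 10 or carrier <> 'Evri' → -49
ship_id=911: days < 10 or carrier <> 'Evri' → -49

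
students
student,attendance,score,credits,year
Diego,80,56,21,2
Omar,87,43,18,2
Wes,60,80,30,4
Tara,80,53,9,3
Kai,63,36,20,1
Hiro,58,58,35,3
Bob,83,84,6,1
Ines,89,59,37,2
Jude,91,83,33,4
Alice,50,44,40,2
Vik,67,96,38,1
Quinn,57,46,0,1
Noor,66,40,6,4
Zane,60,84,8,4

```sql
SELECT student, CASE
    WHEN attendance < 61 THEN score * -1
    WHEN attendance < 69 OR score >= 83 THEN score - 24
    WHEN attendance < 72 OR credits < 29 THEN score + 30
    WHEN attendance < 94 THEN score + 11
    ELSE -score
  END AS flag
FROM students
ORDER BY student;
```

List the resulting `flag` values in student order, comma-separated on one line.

student=Alice: attendance < 61 → -44
student=Bob: attendance < 69 OR score >= 83 → 60
student=Diego: attendance < 72 OR credits < 29 → 86
student=Hiro: attendance < 61 → -58
student=Ines: attendance < 94 → 70
student=Jude: attendance < 69 OR score >= 83 → 59
student=Kai: attendance < 69 OR score >= 83 → 12
student=Noor: attendance < 69 OR score >= 83 → 16
student=Omar: attendance < 72 OR credits < 29 → 73
student=Quinn: attendance < 61 → -46
student=Tara: attendance < 72 OR credits < 29 → 83
student=Vik: attendance < 69 OR score >= 83 → 72
student=Wes: attendance < 61 → -80
student=Zane: attendance < 61 → -84

-44, 60, 86, -58, 70, 59, 12, 16, 73, -46, 83, 72, -80, -84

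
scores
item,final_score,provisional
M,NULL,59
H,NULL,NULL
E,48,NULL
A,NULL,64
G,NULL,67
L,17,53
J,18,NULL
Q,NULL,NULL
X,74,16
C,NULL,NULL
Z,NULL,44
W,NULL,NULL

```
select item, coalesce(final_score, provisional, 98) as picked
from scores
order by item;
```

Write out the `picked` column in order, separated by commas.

64, 98, 48, 67, 98, 18, 17, 59, 98, 98, 74, 44

item=A: final_score=NULL, provisional=64 → 64
item=C: final_score=NULL, provisional=NULL, → literal 98 → 98
item=E: final_score=48 → 48
item=G: final_score=NULL, provisional=67 → 67
item=H: final_score=NULL, provisional=NULL, → literal 98 → 98
item=J: final_score=18 → 18
item=L: final_score=17 → 17
item=M: final_score=NULL, provisional=59 → 59
item=Q: final_score=NULL, provisional=NULL, → literal 98 → 98
item=W: final_score=NULL, provisional=NULL, → literal 98 → 98
item=X: final_score=74 → 74
item=Z: final_score=NULL, provisional=44 → 44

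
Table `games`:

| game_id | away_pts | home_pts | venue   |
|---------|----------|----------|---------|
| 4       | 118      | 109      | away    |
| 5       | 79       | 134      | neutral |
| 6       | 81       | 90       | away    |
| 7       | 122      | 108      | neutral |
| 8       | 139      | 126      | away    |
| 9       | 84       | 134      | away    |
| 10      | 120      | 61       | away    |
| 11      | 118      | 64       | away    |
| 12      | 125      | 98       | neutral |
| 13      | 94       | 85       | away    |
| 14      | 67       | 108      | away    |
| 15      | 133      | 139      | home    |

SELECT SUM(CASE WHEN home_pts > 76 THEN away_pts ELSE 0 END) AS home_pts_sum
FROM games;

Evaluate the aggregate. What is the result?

game_id=4: ✓ → 118
game_id=5: ✓ → 79
game_id=6: ✓ → 81
game_id=7: ✓ → 122
game_id=8: ✓ → 139
game_id=9: ✓ → 84
game_id=10: ✗
game_id=11: ✗
game_id=12: ✓ → 125
game_id=13: ✓ → 94
game_id=14: ✓ → 67
game_id=15: ✓ → 133
home_pts_sum = 118 + 79 + 81 + 122 + 139 + 84 + 125 + 94 + 67 + 133 = 1042

1042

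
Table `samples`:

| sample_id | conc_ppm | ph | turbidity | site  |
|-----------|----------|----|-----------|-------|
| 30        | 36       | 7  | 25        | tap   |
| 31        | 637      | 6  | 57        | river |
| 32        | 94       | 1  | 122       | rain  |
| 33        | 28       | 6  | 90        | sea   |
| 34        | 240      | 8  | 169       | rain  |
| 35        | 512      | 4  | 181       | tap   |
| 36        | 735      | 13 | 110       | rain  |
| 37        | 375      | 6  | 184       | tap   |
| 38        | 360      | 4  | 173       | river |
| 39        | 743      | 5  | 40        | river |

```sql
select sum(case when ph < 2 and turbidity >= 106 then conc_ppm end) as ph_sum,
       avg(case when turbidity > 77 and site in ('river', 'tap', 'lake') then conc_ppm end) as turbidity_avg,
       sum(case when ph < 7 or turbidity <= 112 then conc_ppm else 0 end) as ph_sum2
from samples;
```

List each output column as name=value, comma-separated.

ph_sum=94, turbidity_avg=415.6666666667, ph_sum2=3520

[ph_sum: ph < 2 and turbidity >= 106]
sample_id=30: ✗
sample_id=31: ✗
sample_id=32: ✓ → 94
sample_id=33: ✗
sample_id=34: ✗
sample_id=35: ✗
sample_id=36: ✗
sample_id=37: ✗
sample_id=38: ✗
sample_id=39: ✗
ph_sum = 94
—
[turbidity_avg: turbidity > 77 and site in ('river', 'tap', 'lake')]
sample_id=30: ✗
sample_id=31: ✗
sample_id=32: ✗
sample_id=33: ✗
sample_id=34: ✗
sample_id=35: ✓ → 512
sample_id=36: ✗
sample_id=37: ✓ → 375
sample_id=38: ✓ → 360
sample_id=39: ✗
turbidity_avg = (512 + 375 + 360) / 3 = 415.6666666667
—
[ph_sum2: ph < 7 or turbidity <= 112]
sample_id=30: ✓ → 36
sample_id=31: ✓ → 637
sample_id=32: ✓ → 94
sample_id=33: ✓ → 28
sample_id=34: ✗
sample_id=35: ✓ → 512
sample_id=36: ✓ → 735
sample_id=37: ✓ → 375
sample_id=38: ✓ → 360
sample_id=39: ✓ → 743
ph_sum2 = 36 + 637 + 94 + 28 + 512 + 735 + 375 + 360 + 743 = 3520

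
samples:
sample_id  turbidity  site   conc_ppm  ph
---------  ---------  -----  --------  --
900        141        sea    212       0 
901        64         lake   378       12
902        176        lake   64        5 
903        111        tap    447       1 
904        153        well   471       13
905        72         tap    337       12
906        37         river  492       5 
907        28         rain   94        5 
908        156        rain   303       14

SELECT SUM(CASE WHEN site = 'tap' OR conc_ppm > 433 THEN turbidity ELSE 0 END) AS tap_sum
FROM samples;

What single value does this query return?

sample_id=900: ✗
sample_id=901: ✗
sample_id=902: ✗
sample_id=903: ✓ → 111
sample_id=904: ✓ → 153
sample_id=905: ✓ → 72
sample_id=906: ✓ → 37
sample_id=907: ✗
sample_id=908: ✗
tap_sum = 111 + 153 + 72 + 37 = 373

373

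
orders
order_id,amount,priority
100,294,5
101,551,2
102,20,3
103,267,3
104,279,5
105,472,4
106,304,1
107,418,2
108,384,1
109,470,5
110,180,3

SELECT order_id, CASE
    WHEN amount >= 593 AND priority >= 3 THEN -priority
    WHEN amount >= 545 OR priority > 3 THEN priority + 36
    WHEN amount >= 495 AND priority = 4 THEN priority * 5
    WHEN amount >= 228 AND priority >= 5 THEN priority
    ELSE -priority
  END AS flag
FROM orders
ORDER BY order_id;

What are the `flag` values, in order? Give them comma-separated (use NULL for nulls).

order_id=100: amount >= 545 OR priority > 3 → 41
order_id=101: amount >= 545 OR priority > 3 → 38
order_id=102: ELSE → -3
order_id=103: ELSE → -3
order_id=104: amount >= 545 OR priority > 3 → 41
order_id=105: amount >= 545 OR priority > 3 → 40
order_id=106: ELSE → -1
order_id=107: ELSE → -2
order_id=108: ELSE → -1
order_id=109: amount >= 545 OR priority > 3 → 41
order_id=110: ELSE → -3

41, 38, -3, -3, 41, 40, -1, -2, -1, 41, -3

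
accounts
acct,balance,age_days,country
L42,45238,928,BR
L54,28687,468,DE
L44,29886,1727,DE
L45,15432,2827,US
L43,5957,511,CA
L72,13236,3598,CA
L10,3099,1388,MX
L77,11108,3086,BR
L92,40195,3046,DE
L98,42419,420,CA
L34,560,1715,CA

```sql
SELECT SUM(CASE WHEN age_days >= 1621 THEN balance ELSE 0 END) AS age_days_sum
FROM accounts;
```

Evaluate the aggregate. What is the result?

110417

acct=L42: ✗
acct=L54: ✗
acct=L44: ✓ → 29886
acct=L45: ✓ → 15432
acct=L43: ✗
acct=L72: ✓ → 13236
acct=L10: ✗
acct=L77: ✓ → 11108
acct=L92: ✓ → 40195
acct=L98: ✗
acct=L34: ✓ → 560
age_days_sum = 29886 + 15432 + 13236 + 11108 + 40195 + 560 = 110417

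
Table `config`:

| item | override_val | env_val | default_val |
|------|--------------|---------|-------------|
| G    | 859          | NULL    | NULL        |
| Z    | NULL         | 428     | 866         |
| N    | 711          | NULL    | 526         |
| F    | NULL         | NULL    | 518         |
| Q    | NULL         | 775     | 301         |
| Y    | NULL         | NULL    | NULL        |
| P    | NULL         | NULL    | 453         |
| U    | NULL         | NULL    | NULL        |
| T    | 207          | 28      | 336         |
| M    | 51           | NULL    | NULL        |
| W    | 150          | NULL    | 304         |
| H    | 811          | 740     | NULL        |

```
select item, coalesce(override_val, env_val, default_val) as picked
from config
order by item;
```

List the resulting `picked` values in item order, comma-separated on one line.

item=F: override_val=NULL, env_val=NULL, default_val=518 → 518
item=G: override_val=859 → 859
item=H: override_val=811 → 811
item=M: override_val=51 → 51
item=N: override_val=711 → 711
item=P: override_val=NULL, env_val=NULL, default_val=453 → 453
item=Q: override_val=NULL, env_val=775 → 775
item=T: override_val=207 → 207
item=U: override_val=NULL, env_val=NULL, default_val=NULL (all NULL) → NULL
item=W: override_val=150 → 150
item=Y: override_val=NULL, env_val=NULL, default_val=NULL (all NULL) → NULL
item=Z: override_val=NULL, env_val=428 → 428

518, 859, 811, 51, 711, 453, 775, 207, NULL, 150, NULL, 428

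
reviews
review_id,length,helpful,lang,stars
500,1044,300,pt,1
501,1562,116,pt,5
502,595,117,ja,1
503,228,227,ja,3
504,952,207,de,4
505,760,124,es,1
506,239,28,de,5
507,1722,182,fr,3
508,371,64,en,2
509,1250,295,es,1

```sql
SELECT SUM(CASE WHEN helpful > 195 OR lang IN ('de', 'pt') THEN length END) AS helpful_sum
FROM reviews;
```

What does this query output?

5275

review_id=500: ✓ → 1044
review_id=501: ✓ → 1562
review_id=502: ✗
review_id=503: ✓ → 228
review_id=504: ✓ → 952
review_id=505: ✗
review_id=506: ✓ → 239
review_id=507: ✗
review_id=508: ✗
review_id=509: ✓ → 1250
helpful_sum = 1044 + 1562 + 228 + 952 + 239 + 1250 = 5275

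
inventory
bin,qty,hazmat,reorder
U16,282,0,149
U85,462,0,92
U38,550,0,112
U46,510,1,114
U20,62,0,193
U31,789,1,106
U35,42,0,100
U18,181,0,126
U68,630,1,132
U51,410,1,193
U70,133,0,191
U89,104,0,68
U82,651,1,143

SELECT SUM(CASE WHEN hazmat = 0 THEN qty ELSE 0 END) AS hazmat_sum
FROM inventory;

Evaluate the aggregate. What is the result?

bin=U16: ✓ → 282
bin=U85: ✓ → 462
bin=U38: ✓ → 550
bin=U46: ✗
bin=U20: ✓ → 62
bin=U31: ✗
bin=U35: ✓ → 42
bin=U18: ✓ → 181
bin=U68: ✗
bin=U51: ✗
bin=U70: ✓ → 133
bin=U89: ✓ → 104
bin=U82: ✗
hazmat_sum = 282 + 462 + 550 + 62 + 42 + 181 + 133 + 104 = 1816

1816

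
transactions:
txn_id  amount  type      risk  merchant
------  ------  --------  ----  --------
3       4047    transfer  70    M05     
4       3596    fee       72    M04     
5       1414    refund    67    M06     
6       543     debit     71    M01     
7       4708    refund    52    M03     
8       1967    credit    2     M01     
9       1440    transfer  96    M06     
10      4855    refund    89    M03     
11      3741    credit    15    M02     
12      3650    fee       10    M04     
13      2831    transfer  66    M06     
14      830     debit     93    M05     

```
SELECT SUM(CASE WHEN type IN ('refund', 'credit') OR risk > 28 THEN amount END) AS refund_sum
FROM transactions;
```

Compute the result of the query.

txn_id=3: ✓ → 4047
txn_id=4: ✓ → 3596
txn_id=5: ✓ → 1414
txn_id=6: ✓ → 543
txn_id=7: ✓ → 4708
txn_id=8: ✓ → 1967
txn_id=9: ✓ → 1440
txn_id=10: ✓ → 4855
txn_id=11: ✓ → 3741
txn_id=12: ✗
txn_id=13: ✓ → 2831
txn_id=14: ✓ → 830
refund_sum = 4047 + 3596 + 1414 + 543 + 4708 + 1967 + 1440 + 4855 + 3741 + 2831 + 830 = 29972

29972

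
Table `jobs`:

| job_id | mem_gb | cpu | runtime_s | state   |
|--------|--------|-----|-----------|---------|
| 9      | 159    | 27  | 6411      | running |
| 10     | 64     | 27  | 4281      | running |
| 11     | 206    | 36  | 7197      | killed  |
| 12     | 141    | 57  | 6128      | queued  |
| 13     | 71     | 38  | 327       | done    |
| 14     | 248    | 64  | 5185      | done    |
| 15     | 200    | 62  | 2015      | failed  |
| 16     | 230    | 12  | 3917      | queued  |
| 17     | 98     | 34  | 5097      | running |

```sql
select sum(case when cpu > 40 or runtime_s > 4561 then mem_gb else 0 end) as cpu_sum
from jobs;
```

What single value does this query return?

job_id=9: ✓ → 159
job_id=10: ✗
job_id=11: ✓ → 206
job_id=12: ✓ → 141
job_id=13: ✗
job_id=14: ✓ → 248
job_id=15: ✓ → 200
job_id=16: ✗
job_id=17: ✓ → 98
cpu_sum = 159 + 206 + 141 + 248 + 200 + 98 = 1052

1052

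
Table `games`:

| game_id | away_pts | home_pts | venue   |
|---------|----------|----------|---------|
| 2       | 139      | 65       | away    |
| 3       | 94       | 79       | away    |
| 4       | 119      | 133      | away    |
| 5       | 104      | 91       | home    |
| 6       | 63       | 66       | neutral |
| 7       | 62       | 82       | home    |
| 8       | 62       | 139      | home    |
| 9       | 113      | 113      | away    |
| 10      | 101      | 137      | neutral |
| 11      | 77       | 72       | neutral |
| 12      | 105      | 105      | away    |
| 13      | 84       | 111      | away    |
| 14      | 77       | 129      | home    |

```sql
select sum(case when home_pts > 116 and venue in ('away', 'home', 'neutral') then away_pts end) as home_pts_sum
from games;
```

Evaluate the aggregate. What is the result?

game_id=2: ✗
game_id=3: ✗
game_id=4: ✓ → 119
game_id=5: ✗
game_id=6: ✗
game_id=7: ✗
game_id=8: ✓ → 62
game_id=9: ✗
game_id=10: ✓ → 101
game_id=11: ✗
game_id=12: ✗
game_id=13: ✗
game_id=14: ✓ → 77
home_pts_sum = 119 + 62 + 101 + 77 = 359

359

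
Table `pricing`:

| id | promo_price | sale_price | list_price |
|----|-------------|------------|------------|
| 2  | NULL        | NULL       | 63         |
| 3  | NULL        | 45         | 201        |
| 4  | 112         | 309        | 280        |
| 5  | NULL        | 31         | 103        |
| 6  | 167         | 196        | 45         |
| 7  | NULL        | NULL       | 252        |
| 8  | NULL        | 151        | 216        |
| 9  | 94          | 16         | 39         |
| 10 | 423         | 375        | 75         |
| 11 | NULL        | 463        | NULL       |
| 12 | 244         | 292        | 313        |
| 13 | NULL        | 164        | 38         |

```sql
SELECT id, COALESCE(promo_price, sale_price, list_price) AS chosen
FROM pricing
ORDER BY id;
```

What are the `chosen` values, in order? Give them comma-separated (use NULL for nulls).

id=2: promo_price=NULL, sale_price=NULL, list_price=63 → 63
id=3: promo_price=NULL, sale_price=45 → 45
id=4: promo_price=112 → 112
id=5: promo_price=NULL, sale_price=31 → 31
id=6: promo_price=167 → 167
id=7: promo_price=NULL, sale_price=NULL, list_price=252 → 252
id=8: promo_price=NULL, sale_price=151 → 151
id=9: promo_price=94 → 94
id=10: promo_price=423 → 423
id=11: promo_price=NULL, sale_price=463 → 463
id=12: promo_price=244 → 244
id=13: promo_price=NULL, sale_price=164 → 164

63, 45, 112, 31, 167, 252, 151, 94, 423, 463, 244, 164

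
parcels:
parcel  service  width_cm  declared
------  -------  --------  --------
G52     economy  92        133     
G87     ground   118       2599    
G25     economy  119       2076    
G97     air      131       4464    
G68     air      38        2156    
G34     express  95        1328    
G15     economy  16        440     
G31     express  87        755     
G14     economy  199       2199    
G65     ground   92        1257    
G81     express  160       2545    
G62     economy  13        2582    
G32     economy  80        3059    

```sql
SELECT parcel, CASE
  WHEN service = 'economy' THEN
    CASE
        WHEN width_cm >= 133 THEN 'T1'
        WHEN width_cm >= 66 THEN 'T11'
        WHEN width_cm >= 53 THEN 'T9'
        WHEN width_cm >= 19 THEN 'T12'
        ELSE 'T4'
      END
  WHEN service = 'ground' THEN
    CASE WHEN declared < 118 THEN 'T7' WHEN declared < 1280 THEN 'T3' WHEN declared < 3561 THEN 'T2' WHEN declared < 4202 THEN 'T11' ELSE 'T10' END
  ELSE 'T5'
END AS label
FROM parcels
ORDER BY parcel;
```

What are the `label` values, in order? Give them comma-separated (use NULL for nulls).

parcel=G14: service='economy' → inner[width_cm >= 133] → T1
parcel=G15: service='economy' → inner[ELSE] → T4
parcel=G25: service='economy' → inner[width_cm >= 66] → T11
parcel=G31: service='express' → outer ELSE → T5
parcel=G32: service='economy' → inner[width_cm >= 66] → T11
parcel=G34: service='express' → outer ELSE → T5
parcel=G52: service='economy' → inner[width_cm >= 66] → T11
parcel=G62: service='economy' → inner[ELSE] → T4
parcel=G65: service='ground' → inner[declared < 1280] → T3
parcel=G68: service='air' → outer ELSE → T5
parcel=G81: service='express' → outer ELSE → T5
parcel=G87: service='ground' → inner[declared < 3561] → T2
parcel=G97: service='air' → outer ELSE → T5

T1, T4, T11, T5, T11, T5, T11, T4, T3, T5, T5, T2, T5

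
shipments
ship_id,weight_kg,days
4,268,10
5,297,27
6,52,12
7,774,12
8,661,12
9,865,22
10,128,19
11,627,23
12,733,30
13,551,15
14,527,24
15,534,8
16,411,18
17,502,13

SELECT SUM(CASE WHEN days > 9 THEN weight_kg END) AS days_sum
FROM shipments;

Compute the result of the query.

ship_id=4: ✓ → 268
ship_id=5: ✓ → 297
ship_id=6: ✓ → 52
ship_id=7: ✓ → 774
ship_id=8: ✓ → 661
ship_id=9: ✓ → 865
ship_id=10: ✓ → 128
ship_id=11: ✓ → 627
ship_id=12: ✓ → 733
ship_id=13: ✓ → 551
ship_id=14: ✓ → 527
ship_id=15: ✗
ship_id=16: ✓ → 411
ship_id=17: ✓ → 502
days_sum = 268 + 297 + 52 + 774 + 661 + 865 + 128 + 627 + 733 + 551 + 527 + 411 + 502 = 6396

6396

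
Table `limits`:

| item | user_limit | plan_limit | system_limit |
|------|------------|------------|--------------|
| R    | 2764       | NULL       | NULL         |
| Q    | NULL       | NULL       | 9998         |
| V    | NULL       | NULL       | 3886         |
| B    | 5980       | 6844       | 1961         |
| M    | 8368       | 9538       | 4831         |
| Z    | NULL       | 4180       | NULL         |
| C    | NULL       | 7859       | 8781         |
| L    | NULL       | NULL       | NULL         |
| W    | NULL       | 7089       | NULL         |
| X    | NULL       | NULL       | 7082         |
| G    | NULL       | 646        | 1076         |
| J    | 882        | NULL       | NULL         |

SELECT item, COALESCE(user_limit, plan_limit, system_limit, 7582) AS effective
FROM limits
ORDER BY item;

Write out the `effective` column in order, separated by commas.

5980, 7859, 646, 882, 7582, 8368, 9998, 2764, 3886, 7089, 7082, 4180

item=B: user_limit=5980 → 5980
item=C: user_limit=NULL, plan_limit=7859 → 7859
item=G: user_limit=NULL, plan_limit=646 → 646
item=J: user_limit=882 → 882
item=L: user_limit=NULL, plan_limit=NULL, system_limit=NULL, → literal 7582 → 7582
item=M: user_limit=8368 → 8368
item=Q: user_limit=NULL, plan_limit=NULL, system_limit=9998 → 9998
item=R: user_limit=2764 → 2764
item=V: user_limit=NULL, plan_limit=NULL, system_limit=3886 → 3886
item=W: user_limit=NULL, plan_limit=7089 → 7089
item=X: user_limit=NULL, plan_limit=NULL, system_limit=7082 → 7082
item=Z: user_limit=NULL, plan_limit=4180 → 4180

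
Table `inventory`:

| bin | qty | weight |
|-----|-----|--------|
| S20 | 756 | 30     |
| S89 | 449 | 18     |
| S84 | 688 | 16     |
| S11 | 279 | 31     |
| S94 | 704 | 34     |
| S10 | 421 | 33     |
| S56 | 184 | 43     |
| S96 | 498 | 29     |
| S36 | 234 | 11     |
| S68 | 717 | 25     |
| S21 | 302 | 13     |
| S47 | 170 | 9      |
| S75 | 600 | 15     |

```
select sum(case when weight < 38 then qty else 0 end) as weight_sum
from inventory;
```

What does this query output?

5818

bin=S20: ✓ → 756
bin=S89: ✓ → 449
bin=S84: ✓ → 688
bin=S11: ✓ → 279
bin=S94: ✓ → 704
bin=S10: ✓ → 421
bin=S56: ✗
bin=S96: ✓ → 498
bin=S36: ✓ → 234
bin=S68: ✓ → 717
bin=S21: ✓ → 302
bin=S47: ✓ → 170
bin=S75: ✓ → 600
weight_sum = 756 + 449 + 688 + 279 + 704 + 421 + 498 + 234 + 717 + 302 + 170 + 600 = 5818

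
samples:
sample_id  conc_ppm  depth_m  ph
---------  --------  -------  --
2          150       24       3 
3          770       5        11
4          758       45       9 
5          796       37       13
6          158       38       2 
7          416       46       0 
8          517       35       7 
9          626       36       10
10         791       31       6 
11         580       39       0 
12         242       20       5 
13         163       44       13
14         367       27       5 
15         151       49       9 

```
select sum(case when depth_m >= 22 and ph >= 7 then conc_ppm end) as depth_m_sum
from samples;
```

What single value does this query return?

sample_id=2: ✗
sample_id=3: ✗
sample_id=4: ✓ → 758
sample_id=5: ✓ → 796
sample_id=6: ✗
sample_id=7: ✗
sample_id=8: ✓ → 517
sample_id=9: ✓ → 626
sample_id=10: ✗
sample_id=11: ✗
sample_id=12: ✗
sample_id=13: ✓ → 163
sample_id=14: ✗
sample_id=15: ✓ → 151
depth_m_sum = 758 + 796 + 517 + 626 + 163 + 151 = 3011

3011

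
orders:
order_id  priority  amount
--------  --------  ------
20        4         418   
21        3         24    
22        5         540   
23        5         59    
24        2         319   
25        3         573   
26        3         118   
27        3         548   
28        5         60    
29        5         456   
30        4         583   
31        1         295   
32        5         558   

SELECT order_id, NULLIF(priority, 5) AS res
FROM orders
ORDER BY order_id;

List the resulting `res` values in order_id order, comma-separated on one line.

order_id=20: priority=4 vs 5: differ → 4
order_id=21: priority=3 vs 5: differ → 3
order_id=22: priority=5 vs 5: equal → NULL
order_id=23: priority=5 vs 5: equal → NULL
order_id=24: priority=2 vs 5: differ → 2
order_id=25: priority=3 vs 5: differ → 3
order_id=26: priority=3 vs 5: differ → 3
order_id=27: priority=3 vs 5: differ → 3
order_id=28: priority=5 vs 5: equal → NULL
order_id=29: priority=5 vs 5: equal → NULL
order_id=30: priority=4 vs 5: differ → 4
order_id=31: priority=1 vs 5: differ → 1
order_id=32: priority=5 vs 5: equal → NULL

4, 3, NULL, NULL, 2, 3, 3, 3, NULL, NULL, 4, 1, NULL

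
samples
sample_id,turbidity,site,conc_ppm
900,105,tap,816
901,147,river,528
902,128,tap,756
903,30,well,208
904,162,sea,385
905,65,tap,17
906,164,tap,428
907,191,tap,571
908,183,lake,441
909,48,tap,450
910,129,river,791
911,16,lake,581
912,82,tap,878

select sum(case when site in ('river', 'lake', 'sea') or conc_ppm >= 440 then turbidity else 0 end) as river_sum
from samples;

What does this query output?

sample_id=900: ✓ → 105
sample_id=901: ✓ → 147
sample_id=902: ✓ → 128
sample_id=903: ✗
sample_id=904: ✓ → 162
sample_id=905: ✗
sample_id=906: ✗
sample_id=907: ✓ → 191
sample_id=908: ✓ → 183
sample_id=909: ✓ → 48
sample_id=910: ✓ → 129
sample_id=911: ✓ → 16
sample_id=912: ✓ → 82
river_sum = 105 + 147 + 128 + 162 + 191 + 183 + 48 + 129 + 16 + 82 = 1191

1191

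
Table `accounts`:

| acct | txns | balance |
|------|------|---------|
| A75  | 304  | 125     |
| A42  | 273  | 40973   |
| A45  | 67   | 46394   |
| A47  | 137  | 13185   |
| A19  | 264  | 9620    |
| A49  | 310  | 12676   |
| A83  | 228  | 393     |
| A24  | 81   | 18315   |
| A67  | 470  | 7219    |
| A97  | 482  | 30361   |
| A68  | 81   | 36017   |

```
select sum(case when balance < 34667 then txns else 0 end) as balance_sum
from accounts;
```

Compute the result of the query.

acct=A75: ✓ → 304
acct=A42: ✗
acct=A45: ✗
acct=A47: ✓ → 137
acct=A19: ✓ → 264
acct=A49: ✓ → 310
acct=A83: ✓ → 228
acct=A24: ✓ → 81
acct=A67: ✓ → 470
acct=A97: ✓ → 482
acct=A68: ✗
balance_sum = 304 + 137 + 264 + 310 + 228 + 81 + 470 + 482 = 2276

2276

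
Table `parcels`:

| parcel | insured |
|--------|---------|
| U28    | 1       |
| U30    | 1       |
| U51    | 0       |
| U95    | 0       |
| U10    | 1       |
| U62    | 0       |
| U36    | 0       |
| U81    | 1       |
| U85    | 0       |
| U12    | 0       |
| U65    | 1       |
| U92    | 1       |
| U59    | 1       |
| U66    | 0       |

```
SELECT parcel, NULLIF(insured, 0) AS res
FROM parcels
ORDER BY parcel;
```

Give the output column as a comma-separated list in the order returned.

1, NULL, 1, 1, NULL, NULL, 1, NULL, 1, NULL, 1, NULL, 1, NULL

parcel=U10: insured=1 vs 0: differ → 1
parcel=U12: insured=0 vs 0: equal → NULL
parcel=U28: insured=1 vs 0: differ → 1
parcel=U30: insured=1 vs 0: differ → 1
parcel=U36: insured=0 vs 0: equal → NULL
parcel=U51: insured=0 vs 0: equal → NULL
parcel=U59: insured=1 vs 0: differ → 1
parcel=U62: insured=0 vs 0: equal → NULL
parcel=U65: insured=1 vs 0: differ → 1
parcel=U66: insured=0 vs 0: equal → NULL
parcel=U81: insured=1 vs 0: differ → 1
parcel=U85: insured=0 vs 0: equal → NULL
parcel=U92: insured=1 vs 0: differ → 1
parcel=U95: insured=0 vs 0: equal → NULL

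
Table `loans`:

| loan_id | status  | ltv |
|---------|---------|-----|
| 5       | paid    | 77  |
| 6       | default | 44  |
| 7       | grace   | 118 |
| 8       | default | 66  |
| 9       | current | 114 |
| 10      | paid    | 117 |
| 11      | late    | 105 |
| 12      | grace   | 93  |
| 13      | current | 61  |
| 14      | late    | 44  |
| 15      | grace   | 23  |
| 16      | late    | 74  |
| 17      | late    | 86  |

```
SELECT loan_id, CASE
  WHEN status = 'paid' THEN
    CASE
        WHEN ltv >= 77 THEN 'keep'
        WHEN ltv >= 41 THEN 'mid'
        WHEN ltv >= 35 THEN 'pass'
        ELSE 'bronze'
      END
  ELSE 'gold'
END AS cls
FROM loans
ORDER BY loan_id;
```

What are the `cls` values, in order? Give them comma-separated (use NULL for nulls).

keep, gold, gold, gold, gold, keep, gold, gold, gold, gold, gold, gold, gold

loan_id=5: status='paid' → inner[ltv >= 77] → keep
loan_id=6: status='default' → outer ELSE → gold
loan_id=7: status='grace' → outer ELSE → gold
loan_id=8: status='default' → outer ELSE → gold
loan_id=9: status='current' → outer ELSE → gold
loan_id=10: status='paid' → inner[ltv >= 77] → keep
loan_id=11: status='late' → outer ELSE → gold
loan_id=12: status='grace' → outer ELSE → gold
loan_id=13: status='current' → outer ELSE → gold
loan_id=14: status='late' → outer ELSE → gold
loan_id=15: status='grace' → outer ELSE → gold
loan_id=16: status='late' → outer ELSE → gold
loan_id=17: status='late' → outer ELSE → gold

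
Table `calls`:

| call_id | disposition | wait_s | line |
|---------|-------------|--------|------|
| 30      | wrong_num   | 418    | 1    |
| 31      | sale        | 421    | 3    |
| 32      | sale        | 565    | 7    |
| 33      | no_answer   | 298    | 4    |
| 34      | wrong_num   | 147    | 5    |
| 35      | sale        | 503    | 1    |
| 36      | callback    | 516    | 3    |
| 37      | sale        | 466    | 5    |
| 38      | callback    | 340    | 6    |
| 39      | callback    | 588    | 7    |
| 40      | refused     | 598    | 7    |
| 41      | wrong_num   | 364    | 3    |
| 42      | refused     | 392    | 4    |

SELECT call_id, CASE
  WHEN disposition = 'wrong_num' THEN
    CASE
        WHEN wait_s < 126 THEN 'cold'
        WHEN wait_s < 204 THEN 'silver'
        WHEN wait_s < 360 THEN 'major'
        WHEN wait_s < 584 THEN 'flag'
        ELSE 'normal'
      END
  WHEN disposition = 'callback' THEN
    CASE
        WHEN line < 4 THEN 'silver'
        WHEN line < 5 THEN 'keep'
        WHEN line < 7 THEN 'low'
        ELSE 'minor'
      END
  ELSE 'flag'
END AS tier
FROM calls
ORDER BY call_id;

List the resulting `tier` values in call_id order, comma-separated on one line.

flag, flag, flag, flag, silver, flag, silver, flag, low, minor, flag, flag, flag

call_id=30: disposition='wrong_num' → inner[wait_s < 584] → flag
call_id=31: disposition='sale' → outer ELSE → flag
call_id=32: disposition='sale' → outer ELSE → flag
call_id=33: disposition='no_answer' → outer ELSE → flag
call_id=34: disposition='wrong_num' → inner[wait_s < 204] → silver
call_id=35: disposition='sale' → outer ELSE → flag
call_id=36: disposition='callback' → inner[line < 4] → silver
call_id=37: disposition='sale' → outer ELSE → flag
call_id=38: disposition='callback' → inner[line < 7] → low
call_id=39: disposition='callback' → inner[ELSE] → minor
call_id=40: disposition='refused' → outer ELSE → flag
call_id=41: disposition='wrong_num' → inner[wait_s < 584] → flag
call_id=42: disposition='refused' → outer ELSE → flag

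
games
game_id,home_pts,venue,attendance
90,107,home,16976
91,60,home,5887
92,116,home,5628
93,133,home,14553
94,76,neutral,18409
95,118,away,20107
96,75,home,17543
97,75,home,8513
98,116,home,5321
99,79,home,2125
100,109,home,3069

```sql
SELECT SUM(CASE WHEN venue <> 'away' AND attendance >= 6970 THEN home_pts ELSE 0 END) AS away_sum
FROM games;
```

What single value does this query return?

game_id=90: ✓ → 107
game_id=91: ✗
game_id=92: ✗
game_id=93: ✓ → 133
game_id=94: ✓ → 76
game_id=95: ✗
game_id=96: ✓ → 75
game_id=97: ✓ → 75
game_id=98: ✗
game_id=99: ✗
game_id=100: ✗
away_sum = 107 + 133 + 76 + 75 + 75 = 466

466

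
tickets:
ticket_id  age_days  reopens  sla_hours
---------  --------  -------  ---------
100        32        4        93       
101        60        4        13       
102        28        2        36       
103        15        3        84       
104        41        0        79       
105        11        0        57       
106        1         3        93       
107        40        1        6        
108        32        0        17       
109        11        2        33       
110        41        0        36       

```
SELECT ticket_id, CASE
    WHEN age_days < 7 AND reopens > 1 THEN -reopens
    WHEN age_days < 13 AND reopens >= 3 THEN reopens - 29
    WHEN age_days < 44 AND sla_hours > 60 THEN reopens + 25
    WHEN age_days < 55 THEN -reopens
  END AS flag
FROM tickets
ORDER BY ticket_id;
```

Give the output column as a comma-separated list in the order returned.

29, NULL, -2, 28, 25, 0, -3, -1, 0, -2, 0

ticket_id=100: age_days < 44 AND sla_hours > 60 → 29
ticket_id=101: (no match → NULL) → NULL
ticket_id=102: age_days < 55 → -2
ticket_id=103: age_days < 44 AND sla_hours > 60 → 28
ticket_id=104: age_days < 44 AND sla_hours > 60 → 25
ticket_id=105: age_days < 55 → 0
ticket_id=106: age_days < 7 AND reopens > 1 → -3
ticket_id=107: age_days < 55 → -1
ticket_id=108: age_days < 55 → 0
ticket_id=109: age_days < 55 → -2
ticket_id=110: age_days < 55 → 0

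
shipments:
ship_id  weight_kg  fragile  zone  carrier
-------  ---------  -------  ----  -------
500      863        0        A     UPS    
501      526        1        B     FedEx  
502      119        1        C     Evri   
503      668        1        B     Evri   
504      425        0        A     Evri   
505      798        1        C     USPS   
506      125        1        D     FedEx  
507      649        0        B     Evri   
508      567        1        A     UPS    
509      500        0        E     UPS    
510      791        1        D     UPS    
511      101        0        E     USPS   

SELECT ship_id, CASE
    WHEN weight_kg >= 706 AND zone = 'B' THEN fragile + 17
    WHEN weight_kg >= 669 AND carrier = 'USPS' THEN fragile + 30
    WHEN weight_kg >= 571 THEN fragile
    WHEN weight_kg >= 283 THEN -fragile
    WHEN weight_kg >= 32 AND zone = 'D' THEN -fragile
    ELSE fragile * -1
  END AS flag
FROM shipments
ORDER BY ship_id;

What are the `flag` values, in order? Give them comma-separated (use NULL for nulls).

ship_id=500: weight_kg >= 571 → 0
ship_id=501: weight_kg >= 283 → -1
ship_id=502: ELSE → -1
ship_id=503: weight_kg >= 571 → 1
ship_id=504: weight_kg >= 283 → 0
ship_id=505: weight_kg >= 669 AND carrier = 'USPS' → 31
ship_id=506: weight_kg >= 32 AND zone = 'D' → -1
ship_id=507: weight_kg >= 571 → 0
ship_id=508: weight_kg >= 283 → -1
ship_id=509: weight_kg >= 283 → 0
ship_id=510: weight_kg >= 571 → 1
ship_id=511: ELSE → 0

0, -1, -1, 1, 0, 31, -1, 0, -1, 0, 1, 0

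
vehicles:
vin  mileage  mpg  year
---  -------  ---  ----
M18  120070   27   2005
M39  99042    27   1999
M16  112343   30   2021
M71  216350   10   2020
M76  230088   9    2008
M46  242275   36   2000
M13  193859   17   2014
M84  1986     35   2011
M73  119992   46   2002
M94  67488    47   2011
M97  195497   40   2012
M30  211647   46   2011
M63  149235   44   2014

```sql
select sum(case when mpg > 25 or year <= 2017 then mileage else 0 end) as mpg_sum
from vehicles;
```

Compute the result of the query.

1743522

vin=M18: ✓ → 120070
vin=M39: ✓ → 99042
vin=M16: ✓ → 112343
vin=M71: ✗
vin=M76: ✓ → 230088
vin=M46: ✓ → 242275
vin=M13: ✓ → 193859
vin=M84: ✓ → 1986
vin=M73: ✓ → 119992
vin=M94: ✓ → 67488
vin=M97: ✓ → 195497
vin=M30: ✓ → 211647
vin=M63: ✓ → 149235
mpg_sum = 120070 + 99042 + 112343 + 230088 + 242275 + 193859 + 1986 + 119992 + 67488 + 195497 + 211647 + 149235 = 1743522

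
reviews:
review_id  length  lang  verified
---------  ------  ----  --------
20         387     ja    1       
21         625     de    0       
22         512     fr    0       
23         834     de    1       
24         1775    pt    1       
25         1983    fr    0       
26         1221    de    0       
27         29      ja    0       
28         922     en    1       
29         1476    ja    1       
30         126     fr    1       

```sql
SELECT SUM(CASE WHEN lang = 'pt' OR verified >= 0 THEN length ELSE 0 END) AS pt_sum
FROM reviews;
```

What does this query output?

review_id=20: ✓ → 387
review_id=21: ✓ → 625
review_id=22: ✓ → 512
review_id=23: ✓ → 834
review_id=24: ✓ → 1775
review_id=25: ✓ → 1983
review_id=26: ✓ → 1221
review_id=27: ✓ → 29
review_id=28: ✓ → 922
review_id=29: ✓ → 1476
review_id=30: ✓ → 126
pt_sum = 387 + 625 + 512 + 834 + 1775 + 1983 + 1221 + 29 + 922 + 1476 + 126 = 9890

9890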